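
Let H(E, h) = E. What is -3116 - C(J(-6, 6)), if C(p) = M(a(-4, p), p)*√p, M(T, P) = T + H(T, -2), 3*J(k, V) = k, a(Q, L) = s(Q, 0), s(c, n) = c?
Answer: -3116 + 8*I*√2 ≈ -3116.0 + 11.314*I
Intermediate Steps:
a(Q, L) = Q
J(k, V) = k/3
M(T, P) = 2*T (M(T, P) = T + T = 2*T)
C(p) = -8*√p (C(p) = (2*(-4))*√p = -8*√p)
-3116 - C(J(-6, 6)) = -3116 - (-8)*√((⅓)*(-6)) = -3116 - (-8)*√(-2) = -3116 - (-8)*I*√2 = -3116 + 8*I*√2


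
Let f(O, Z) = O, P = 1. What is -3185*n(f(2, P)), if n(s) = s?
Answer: -6370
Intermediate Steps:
-3185*n(f(2, P)) = -3185*2 = -6370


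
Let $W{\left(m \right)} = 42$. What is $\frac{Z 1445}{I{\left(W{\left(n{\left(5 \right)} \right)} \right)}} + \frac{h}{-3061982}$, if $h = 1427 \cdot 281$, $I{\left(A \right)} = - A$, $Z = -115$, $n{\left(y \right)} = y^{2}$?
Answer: $\frac{18171714907}{4592973} \approx 3956.4$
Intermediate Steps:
$h = 400987$
$\frac{Z 1445}{I{\left(W{\left(n{\left(5 \right)} \right)} \right)}} + \frac{h}{-3061982} = \frac{\left(-115\right) 1445}{\left(-1\right) 42} + \frac{400987}{-3061982} = - \frac{166175}{-42} + 400987 \left(- \frac{1}{3061982}\right) = \left(-166175\right) \left(- \frac{1}{42}\right) - \frac{400987}{3061982} = \frac{166175}{42} - \frac{400987}{3061982} = \frac{18171714907}{4592973}$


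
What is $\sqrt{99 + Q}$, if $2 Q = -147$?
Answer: $\frac{\sqrt{102}}{2} \approx 5.0498$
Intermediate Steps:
$Q = - \frac{147}{2}$ ($Q = \frac{1}{2} \left(-147\right) = - \frac{147}{2} \approx -73.5$)
$\sqrt{99 + Q} = \sqrt{99 - \frac{147}{2}} = \sqrt{\frac{51}{2}} = \frac{\sqrt{102}}{2}$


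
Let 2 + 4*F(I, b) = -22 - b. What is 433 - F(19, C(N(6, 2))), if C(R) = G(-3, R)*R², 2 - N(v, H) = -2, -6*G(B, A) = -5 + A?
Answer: 1319/3 ≈ 439.67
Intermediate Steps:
G(B, A) = ⅚ - A/6 (G(B, A) = -(-5 + A)/6 = ⅚ - A/6)
N(v, H) = 4 (N(v, H) = 2 - 1*(-2) = 2 + 2 = 4)
C(R) = R²*(⅚ - R/6) (C(R) = (⅚ - R/6)*R² = R²*(⅚ - R/6))
F(I, b) = -6 - b/4 (F(I, b) = -½ + (-22 - b)/4 = -½ + (-11/2 - b/4) = -6 - b/4)
433 - F(19, C(N(6, 2))) = 433 - (-6 - 4²*(5 - 1*4)/24) = 433 - (-6 - 16*(5 - 4)/24) = 433 - (-6 - 16/24) = 433 - (-6 - ¼*8/3) = 433 - (-6 - ⅔) = 433 - 1*(-20/3) = 433 + 20/3 = 1319/3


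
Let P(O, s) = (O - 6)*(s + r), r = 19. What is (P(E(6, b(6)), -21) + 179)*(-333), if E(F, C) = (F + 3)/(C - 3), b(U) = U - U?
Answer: -65601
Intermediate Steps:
b(U) = 0
E(F, C) = (3 + F)/(-3 + C)
P(O, s) = (-6 + O)*(19 + s) (P(O, s) = (O - 6)*(s + 19) = (-6 + O)*(19 + s))
(P(E(6, b(6)), -21) + 179)*(-333) = ((-114 - 6*(-21) + 19*((3 + 6)/(-3 + 0)) + ((3 + 6)/(-3 + 0))*(-21)) + 179)*(-333) = ((-114 + 126 + 19*(9/(-3)) + (9/(-3))*(-21)) + 179)*(-333) = ((-114 + 126 + 19*(-⅓*9) - ⅓*9*(-21)) + 179)*(-333) = ((-114 + 126 + 19*(-3) - 3*(-21)) + 179)*(-333) = ((-114 + 126 - 57 + 63) + 179)*(-333) = (18 + 179)*(-333) = 197*(-333) = -65601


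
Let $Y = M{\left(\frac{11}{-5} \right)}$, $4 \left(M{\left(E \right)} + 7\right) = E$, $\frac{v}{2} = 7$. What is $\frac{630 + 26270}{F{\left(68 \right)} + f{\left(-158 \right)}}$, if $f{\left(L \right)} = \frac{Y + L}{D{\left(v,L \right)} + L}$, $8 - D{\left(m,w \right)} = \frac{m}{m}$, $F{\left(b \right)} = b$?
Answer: $\frac{81238000}{208671} \approx 389.31$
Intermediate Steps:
$v = 14$ ($v = 2 \cdot 7 = 14$)
$D{\left(m,w \right)} = 7$ ($D{\left(m,w \right)} = 8 - \frac{m}{m} = 8 - 1 = 7$)
$M{\left(E \right)} = -7 + \frac{E}{4}$
$Y = - \frac{151}{20}$ ($Y = -7 + \frac{11 \frac{1}{-5}}{4} = -7 + \frac{11 \left(- \frac{1}{5}\right)}{4} = -7 + \frac{1}{4} \left(- \frac{11}{5}\right) = -7 - \frac{11}{20} = - \frac{151}{20} \approx -7.55$)
$f{\left(L \right)} = \frac{- \frac{151}{20} + L}{7 + L}$
$\frac{630 + 26270}{F{\left(68 \right)} + f{\left(-158 \right)}} = \frac{630 + 26270}{68 + \frac{- \frac{151}{20} - 158}{7 - 158}} = \frac{26900}{68 + \frac{1}{-151} \left(- \frac{3311}{20}\right)} = \frac{26900}{68 - - \frac{3311}{3020}} = \frac{26900}{68 + \frac{3311}{3020}} = \frac{26900}{\frac{208671}{3020}} = 26900 \cdot \frac{3020}{208671} = \frac{81238000}{208671}$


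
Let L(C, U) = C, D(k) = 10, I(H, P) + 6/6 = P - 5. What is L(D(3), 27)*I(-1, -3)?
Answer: -90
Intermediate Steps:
I(H, P) = -6 + P (I(H, P) = -1 + (P - 5) = -1 + (-5 + P) = -6 + P)
L(D(3), 27)*I(-1, -3) = 10*(-6 - 3) = 10*(-9) = -90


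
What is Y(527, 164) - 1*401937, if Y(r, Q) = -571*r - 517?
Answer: -703371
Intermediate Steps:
Y(r, Q) = -517 - 571*r
Y(527, 164) - 1*401937 = (-517 - 571*527) - 1*401937 = (-517 - 300917) - 401937 = -301434 - 401937 = -703371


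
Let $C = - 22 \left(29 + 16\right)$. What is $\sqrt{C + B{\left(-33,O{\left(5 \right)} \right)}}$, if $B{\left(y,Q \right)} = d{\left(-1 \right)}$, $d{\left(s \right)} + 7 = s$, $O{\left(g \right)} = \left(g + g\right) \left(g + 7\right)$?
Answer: $i \sqrt{998} \approx 31.591 i$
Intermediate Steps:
$O{\left(g \right)} = 2 g \left(7 + g\right)$
$d{\left(s \right)} = -7 + s$
$B{\left(y,Q \right)} = -8$ ($B{\left(y,Q \right)} = -7 - 1 = -8$)
$C = -990$ ($C = \left(-22\right) 45 = -990$)
$\sqrt{C + B{\left(-33,O{\left(5 \right)} \right)}} = \sqrt{-990 - 8} = \sqrt{-998} = i \sqrt{998}$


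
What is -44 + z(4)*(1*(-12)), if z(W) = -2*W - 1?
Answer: 64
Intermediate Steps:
z(W) = -1 - 2*W
-44 + z(4)*(1*(-12)) = -44 + (-1 - 2*4)*(1*(-12)) = -44 + (-1 - 8)*(-12) = -44 - 9*(-12) = -44 + 108 = 64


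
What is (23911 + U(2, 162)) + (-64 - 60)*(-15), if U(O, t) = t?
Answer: 25933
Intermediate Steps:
(23911 + U(2, 162)) + (-64 - 60)*(-15) = (23911 + 162) + (-64 - 60)*(-15) = 24073 - 124*(-15) = 24073 + 1860 = 25933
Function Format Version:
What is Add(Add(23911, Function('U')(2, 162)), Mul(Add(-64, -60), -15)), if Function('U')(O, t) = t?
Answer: 25933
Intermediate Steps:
Add(Add(23911, Function('U')(2, 162)), Mul(Add(-64, -60), -15)) = Add(Add(23911, 162), Mul(Add(-64, -60), -15)) = Add(24073, Mul(-124, -15)) = Add(24073, 1860) = 25933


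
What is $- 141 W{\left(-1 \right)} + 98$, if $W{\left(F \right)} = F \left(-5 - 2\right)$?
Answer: $-889$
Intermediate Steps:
$W{\left(F \right)} = - 7 F$ ($W{\left(F \right)} = F \left(-7\right) = - 7 F$)
$- 141 W{\left(-1 \right)} + 98 = - 141 \left(\left(-7\right) \left(-1\right)\right) + 98 = \left(-141\right) 7 + 98 = -987 + 98 = -889$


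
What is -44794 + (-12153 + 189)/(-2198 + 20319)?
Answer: -811724038/18121 ≈ -44795.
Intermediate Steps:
-44794 + (-12153 + 189)/(-2198 + 20319) = -44794 - 11964/18121 = -811724038/18121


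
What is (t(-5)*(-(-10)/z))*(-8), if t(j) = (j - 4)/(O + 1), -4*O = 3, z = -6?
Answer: -480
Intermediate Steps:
O = -3/4 (O = -1/4*3 = -3/4 ≈ -0.75000)
t(j) = -16 + 4*j (t(j) = (j - 4)/(-3/4 + 1) = (-4 + j)/(1/4) = (-4 + j)*4 = -16 + 4*j)
(t(-5)*(-(-10)/z))*(-8) = ((-16 + 4*(-5))*(-(-10)/(-6)))*(-8) = ((-16 - 20)*(-(-10)*(-1)/6))*(-8) = -(-36)*5/3*(-8) = -36*(-5/3)*(-8) = 60*(-8) = -480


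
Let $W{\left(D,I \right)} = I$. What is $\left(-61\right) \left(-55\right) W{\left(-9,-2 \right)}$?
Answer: $-6710$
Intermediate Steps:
$\left(-61\right) \left(-55\right) W{\left(-9,-2 \right)} = \left(-61\right) \left(-55\right) \left(-2\right) = 3355 \left(-2\right) = -6710$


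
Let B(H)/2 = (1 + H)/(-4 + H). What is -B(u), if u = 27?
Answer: -56/23 ≈ -2.4348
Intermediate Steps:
B(H) = 2*(1 + H)/(-4 + H) (B(H) = 2*((1 + H)/(-4 + H)) = 2*(1 + H)/(-4 + H))
-B(u) = -2*(1 + 27)/(-4 + 27) = -2*28/23 = -1*56/23 = -56/23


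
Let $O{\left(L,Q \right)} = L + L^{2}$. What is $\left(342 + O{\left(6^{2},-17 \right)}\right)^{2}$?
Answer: $2802276$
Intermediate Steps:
$\left(342 + O{\left(6^{2},-17 \right)}\right)^{2} = \left(342 + 6^{2} \left(1 + 6^{2}\right)\right)^{2} = \left(342 + 36 \left(1 + 36\right)\right)^{2} = \left(342 + 36 \cdot 37\right)^{2} = \left(342 + 1332\right)^{2} = 1674^{2} = 2802276$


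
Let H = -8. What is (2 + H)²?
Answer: 36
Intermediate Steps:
(2 + H)² = (2 - 8)² = (-6)² = 36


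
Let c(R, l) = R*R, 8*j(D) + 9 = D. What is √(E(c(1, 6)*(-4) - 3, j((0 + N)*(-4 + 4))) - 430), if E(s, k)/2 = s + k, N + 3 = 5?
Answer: I*√1785/2 ≈ 21.125*I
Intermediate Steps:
N = 2 (N = -3 + 5 = 2)
j(D) = -9/8 + D/8
c(R, l) = R²
E(s, k) = 2*k + 2*s (E(s, k) = 2*(s + k) = 2*(k + s) = 2*k + 2*s)
√(E(c(1, 6)*(-4) - 3, j((0 + N)*(-4 + 4))) - 430) = √((2*(-9/8 + ((0 + 2)*(-4 + 4))/8) + 2*(1²*(-4) - 3)) - 430) = √((2*(-9/8 + (2*0)/8) + 2*(1*(-4) - 3)) - 430) = √((2*(-9/8 + (⅛)*0) + 2*(-4 - 3)) - 430) = √((2*(-9/8 + 0) + 2*(-7)) - 430) = √((2*(-9/8) - 14) - 430) = √((-9/4 - 14) - 430) = √(-65/4 - 430) = √(-1785/4) = I*√1785/2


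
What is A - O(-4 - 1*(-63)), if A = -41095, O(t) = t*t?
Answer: -44576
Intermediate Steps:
O(t) = t²
A - O(-4 - 1*(-63)) = -41095 - (-4 - 1*(-63))² = -41095 - (-4 + 63)² = -41095 - 1*59² = -41095 - 1*3481 = -41095 - 3481 = -44576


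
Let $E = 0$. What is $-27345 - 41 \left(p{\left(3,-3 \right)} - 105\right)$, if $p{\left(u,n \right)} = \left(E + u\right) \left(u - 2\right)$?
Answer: $-23163$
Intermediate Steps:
$p{\left(u,n \right)} = u \left(-2 + u\right)$ ($p{\left(u,n \right)} = \left(0 + u\right) \left(u - 2\right) = u \left(-2 + u\right)$)
$-27345 - 41 \left(p{\left(3,-3 \right)} - 105\right) = -27345 - 41 \left(3 \left(-2 + 3\right) - 105\right) = -27345 - 41 \left(3 \cdot 1 - 105\right) = -27345 - 41 \left(3 - 105\right) = -27345 - 41 \left(-102\right) = -27345 - -4182 = -27345 + 4182 = -23163$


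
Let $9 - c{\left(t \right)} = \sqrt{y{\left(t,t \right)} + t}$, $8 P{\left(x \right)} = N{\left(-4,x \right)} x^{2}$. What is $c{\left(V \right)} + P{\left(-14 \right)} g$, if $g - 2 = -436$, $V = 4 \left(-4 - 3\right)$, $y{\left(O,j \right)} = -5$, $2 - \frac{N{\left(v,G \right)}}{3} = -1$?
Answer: $-95688 - i \sqrt{33} \approx -95688.0 - 5.7446 i$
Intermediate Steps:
$N{\left(v,G \right)} = 9$ ($N{\left(v,G \right)} = 6 - -3 = 6 + 3 = 9$)
$P{\left(x \right)} = \frac{9 x^{2}}{8}$
$V = -28$ ($V = 4 \left(-7\right) = -28$)
$c{\left(t \right)} = 9 - \sqrt{-5 + t}$
$g = -434$ ($g = 2 - 436 = -434$)
$c{\left(V \right)} + P{\left(-14 \right)} g = \left(9 - \sqrt{-5 - 28}\right) + \frac{9 \left(-14\right)^{2}}{8} \left(-434\right) = \left(9 - \sqrt{-33}\right) + \frac{9}{8} \cdot 196 \left(-434\right) = \left(9 - i \sqrt{33}\right) + \frac{441}{2} \left(-434\right) = \left(9 - i \sqrt{33}\right) - 95697 = -95688 - i \sqrt{33}$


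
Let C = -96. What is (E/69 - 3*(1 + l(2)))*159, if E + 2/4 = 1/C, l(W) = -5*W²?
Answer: 20008507/2208 ≈ 9061.8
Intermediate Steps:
E = -49/96 (E = -½ + 1/(-96) = -½ - 1/96 = -49/96 ≈ -0.51042)
(E/69 - 3*(1 + l(2)))*159 = (-49/96/69 - 3*(1 - 5*2²))*159 = ((1/69)*(-49/96) - 3*(1 - 5*4))*159 = (-49/6624 - 3*(1 - 20))*159 = (-49/6624 - 3*(-19))*159 = (-49/6624 + 57)*159 = (377519/6624)*159 = 20008507/2208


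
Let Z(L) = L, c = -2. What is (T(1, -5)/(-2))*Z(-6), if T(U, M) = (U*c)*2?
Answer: -12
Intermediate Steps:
T(U, M) = -4*U (T(U, M) = (U*(-2))*2 = -2*U*2 = -4*U)
(T(1, -5)/(-2))*Z(-6) = (-4*1/(-2))*(-6) = -4*(-1/2)*(-6) = 2*(-6) = -12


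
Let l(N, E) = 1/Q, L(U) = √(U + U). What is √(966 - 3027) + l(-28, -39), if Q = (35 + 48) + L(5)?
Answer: 83/6879 - √10/6879 + 3*I*√229 ≈ 0.011606 + 45.398*I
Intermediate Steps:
L(U) = √2*√U (L(U) = √(2*U) = √2*√U)
Q = 83 + √10 (Q = (35 + 48) + √2*√5 = 83 + √10 ≈ 86.162)
l(N, E) = 1/(83 + √10)
√(966 - 3027) + l(-28, -39) = √(966 - 3027) + (83/6879 - √10/6879) = √(-2061) + (83/6879 - √10/6879) = 3*I*√229 + (83/6879 - √10/6879) = 83/6879 - √10/6879 + 3*I*√229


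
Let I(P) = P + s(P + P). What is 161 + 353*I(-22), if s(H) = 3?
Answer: -6546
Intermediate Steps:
I(P) = 3 + P (I(P) = P + 3 = 3 + P)
161 + 353*I(-22) = 161 + 353*(3 - 22) = 161 + 353*(-19) = 161 - 6707 = -6546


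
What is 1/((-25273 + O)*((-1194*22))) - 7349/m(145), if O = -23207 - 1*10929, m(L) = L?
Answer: -11468523192443/226280563740 ≈ -50.683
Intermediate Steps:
O = -34136 (O = -23207 - 10929 = -34136)
1/((-25273 + O)*((-1194*22))) - 7349/m(145) = 1/((-25273 - 34136)*((-1194*22))) - 7349/145 = 1/(-59409*(-26268)) - 7349*1/145 = -1/59409*(-1/26268) - 7349/145 = 1/1560555612 - 7349/145 = -11468523192443/226280563740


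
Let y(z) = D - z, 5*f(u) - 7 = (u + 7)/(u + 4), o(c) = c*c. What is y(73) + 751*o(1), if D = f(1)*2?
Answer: 17036/25 ≈ 681.44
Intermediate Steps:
o(c) = c²
f(u) = 7/5 + (7 + u)/(5*(4 + u)) (f(u) = 7/5 + ((u + 7)/(u + 4))/5 = 7/5 + ((7 + u)/(4 + u))/5 = 7/5 + (7 + u)/(5*(4 + u)))
D = 86/25 (D = ((35 + 8*1)/(5*(4 + 1)))*2 = ((⅕)*(35 + 8)/5)*2 = ((⅕)*(⅕)*43)*2 = (43/25)*2 = 86/25 ≈ 3.4400)
y(z) = 86/25 - z
y(73) + 751*o(1) = (86/25 - 1*73) + 751*1² = (86/25 - 73) + 751*1 = -1739/25 + 751 = 17036/25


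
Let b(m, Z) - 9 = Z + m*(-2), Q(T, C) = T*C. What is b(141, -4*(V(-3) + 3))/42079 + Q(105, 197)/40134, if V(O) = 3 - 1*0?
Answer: 286161439/562932862 ≈ 0.50834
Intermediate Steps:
Q(T, C) = C*T
V(O) = 3 (V(O) = 3 + 0 = 3)
b(m, Z) = 9 + Z - 2*m (b(m, Z) = 9 + (Z + m*(-2)) = 9 + (Z - 2*m) = 9 + Z - 2*m)
b(141, -4*(V(-3) + 3))/42079 + Q(105, 197)/40134 = (9 - 4*(3 + 3) - 2*141)/42079 + (197*105)/40134 = (9 - 4*6 - 282)*(1/42079) + 20685*(1/40134) = (9 - 24 - 282)*(1/42079) + 6895/13378 = -297*1/42079 + 6895/13378 = -297/42079 + 6895/13378 = 286161439/562932862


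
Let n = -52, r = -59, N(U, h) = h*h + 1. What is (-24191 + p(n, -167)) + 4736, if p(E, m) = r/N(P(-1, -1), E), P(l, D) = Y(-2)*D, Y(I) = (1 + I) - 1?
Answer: -52625834/2705 ≈ -19455.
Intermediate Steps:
Y(I) = I
P(l, D) = -2*D
N(U, h) = 1 + h² (N(U, h) = h² + 1 = 1 + h²)
p(E, m) = -59/(1 + E²)
(-24191 + p(n, -167)) + 4736 = (-24191 - 59/(1 + (-52)²)) + 4736 = (-24191 - 59/(1 + 2704)) + 4736 = (-24191 - 59/2705) + 4736 = -65436714/2705 + 4736 = -52625834/2705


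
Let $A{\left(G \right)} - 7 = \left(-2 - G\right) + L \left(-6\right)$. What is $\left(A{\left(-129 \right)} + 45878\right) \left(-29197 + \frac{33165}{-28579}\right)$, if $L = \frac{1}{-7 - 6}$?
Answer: $- \frac{499138809928936}{371527} \approx -1.3435 \cdot 10^{9}$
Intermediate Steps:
$L = - \frac{1}{13}$ ($L = \frac{1}{-13} = - \frac{1}{13} \approx -0.076923$)
$A{\left(G \right)} = \frac{71}{13} - G$ ($A{\left(G \right)} = 7 - \left(\frac{20}{13} + G\right) = \frac{71}{13} - G$)
$\left(A{\left(-129 \right)} + 45878\right) \left(-29197 + \frac{33165}{-28579}\right) = \left(\left(\frac{71}{13} - -129\right) + 45878\right) \left(-29197 + \frac{33165}{-28579}\right) = \left(\left(\frac{71}{13} + 129\right) + 45878\right) \left(-29197 + 33165 \left(- \frac{1}{28579}\right)\right) = \left(\frac{1748}{13} + 45878\right) \left(-29197 - \frac{33165}{28579}\right) = \frac{598162}{13} \left(- \frac{834454228}{28579}\right) = - \frac{499138809928936}{371527}$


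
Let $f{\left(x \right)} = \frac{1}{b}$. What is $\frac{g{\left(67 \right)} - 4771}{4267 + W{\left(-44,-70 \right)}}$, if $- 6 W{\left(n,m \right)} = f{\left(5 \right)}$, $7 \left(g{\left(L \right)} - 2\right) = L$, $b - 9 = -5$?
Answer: $- \frac{799584}{716849} \approx -1.1154$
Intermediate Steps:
$b = 4$ ($b = 9 - 5 = 4$)
$g{\left(L \right)} = 2 + \frac{L}{7}$
$f{\left(x \right)} = \frac{1}{4}$
$W{\left(n,m \right)} = - \frac{1}{24}$ ($W{\left(n,m \right)} = \left(- \frac{1}{6}\right) \frac{1}{4} = - \frac{1}{24}$)
$\frac{g{\left(67 \right)} - 4771}{4267 + W{\left(-44,-70 \right)}} = \frac{\left(2 + \frac{1}{7} \cdot 67\right) - 4771}{4267 - \frac{1}{24}} = \frac{\left(2 + \frac{67}{7}\right) - 4771}{\frac{102407}{24}} = \left(\frac{81}{7} - 4771\right) \frac{24}{102407} = \left(- \frac{33316}{7}\right) \frac{24}{102407} = - \frac{799584}{716849}$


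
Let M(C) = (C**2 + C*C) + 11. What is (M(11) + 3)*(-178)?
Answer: -45568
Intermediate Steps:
M(C) = 11 + 2*C**2 (M(C) = (C**2 + C**2) + 11 = 2*C**2 + 11 = 11 + 2*C**2)
(M(11) + 3)*(-178) = ((11 + 2*11**2) + 3)*(-178) = ((11 + 2*121) + 3)*(-178) = ((11 + 242) + 3)*(-178) = (253 + 3)*(-178) = 256*(-178) = -45568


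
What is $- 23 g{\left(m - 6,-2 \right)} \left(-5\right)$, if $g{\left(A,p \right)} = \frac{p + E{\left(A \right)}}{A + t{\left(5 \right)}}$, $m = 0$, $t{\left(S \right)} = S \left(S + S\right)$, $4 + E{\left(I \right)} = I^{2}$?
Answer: $\frac{1725}{22} \approx 78.409$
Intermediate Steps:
$E{\left(I \right)} = -4 + I^{2}$
$t{\left(S \right)} = 2 S^{2}$ ($t{\left(S \right)} = S 2 S = 2 S^{2}$)
$g{\left(A,p \right)} = \frac{-4 + p + A^{2}}{50 + A}$ ($g{\left(A,p \right)} = \frac{p + \left(-4 + A^{2}\right)}{A + 2 \cdot 5^{2}} = \frac{-4 + p + A^{2}}{A + 2 \cdot 25} = \frac{-4 + p + A^{2}}{A + 50} = \frac{-4 + p + A^{2}}{50 + A}$)
$- 23 g{\left(m - 6,-2 \right)} \left(-5\right) = - 23 \frac{-4 - 2 + \left(0 - 6\right)^{2}}{50 + \left(0 - 6\right)} \left(-5\right) = - 23 \frac{-4 - 2 + \left(-6\right)^{2}}{50 - 6} \left(-5\right) = - 23 \frac{-4 - 2 + 36}{44} \left(-5\right) = - 23 \cdot \frac{1}{44} \cdot 30 \left(-5\right) = - 23 \cdot \frac{15}{22} \left(-5\right) = \left(-23\right) \left(- \frac{75}{22}\right) = \frac{1725}{22}$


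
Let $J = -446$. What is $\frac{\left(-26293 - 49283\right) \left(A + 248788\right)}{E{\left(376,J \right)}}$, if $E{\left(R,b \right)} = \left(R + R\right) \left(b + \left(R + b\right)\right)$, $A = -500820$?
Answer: $- \frac{2110768}{43} \approx -49088.0$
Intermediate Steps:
$E{\left(R,b \right)} = 2 R \left(R + 2 b\right)$
$\frac{\left(-26293 - 49283\right) \left(A + 248788\right)}{E{\left(376,J \right)}} = \frac{\left(-26293 - 49283\right) \left(-500820 + 248788\right)}{2 \cdot 376 \left(376 + 2 \left(-446\right)\right)} = \frac{\left(-75576\right) \left(-252032\right)}{2 \cdot 376 \left(376 - 892\right)} = \frac{19047570432}{2 \cdot 376 \left(-516\right)} = \frac{19047570432}{-388032} = 19047570432 \left(- \frac{1}{388032}\right) = - \frac{2110768}{43}$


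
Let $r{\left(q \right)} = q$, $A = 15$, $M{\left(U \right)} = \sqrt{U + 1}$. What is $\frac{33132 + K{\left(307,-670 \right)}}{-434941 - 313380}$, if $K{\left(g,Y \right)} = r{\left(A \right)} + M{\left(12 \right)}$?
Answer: $- \frac{33147}{748321} - \frac{\sqrt{13}}{748321} \approx -0.0443$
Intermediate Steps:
$M{\left(U \right)} = \sqrt{1 + U}$
$K{\left(g,Y \right)} = 15 + \sqrt{13}$ ($K{\left(g,Y \right)} = 15 + \sqrt{1 + 12} = 15 + \sqrt{13}$)
$\frac{33132 + K{\left(307,-670 \right)}}{-434941 - 313380} = \frac{33132 + \left(15 + \sqrt{13}\right)}{-434941 - 313380} = \frac{33147 + \sqrt{13}}{-748321} = \left(33147 + \sqrt{13}\right) \left(- \frac{1}{748321}\right) = - \frac{33147}{748321} - \frac{\sqrt{13}}{748321}$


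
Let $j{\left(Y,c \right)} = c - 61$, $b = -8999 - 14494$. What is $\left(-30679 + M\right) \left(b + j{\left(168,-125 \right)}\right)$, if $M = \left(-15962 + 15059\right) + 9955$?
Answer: $512105733$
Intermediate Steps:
$b = -23493$ ($b = -8999 - 14494 = -23493$)
$j{\left(Y,c \right)} = -61 + c$
$M = 9052$ ($M = -903 + 9955 = 9052$)
$\left(-30679 + M\right) \left(b + j{\left(168,-125 \right)}\right) = \left(-30679 + 9052\right) \left(-23493 - 186\right) = - 21627 \left(-23493 - 186\right) = \left(-21627\right) \left(-23679\right) = 512105733$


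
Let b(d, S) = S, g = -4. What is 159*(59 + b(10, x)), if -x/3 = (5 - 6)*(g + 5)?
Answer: 9858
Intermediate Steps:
x = 3 (x = -3*(5 - 6)*(-4 + 5) = -(-3) = -3*(-1) = 3)
159*(59 + b(10, x)) = 159*(59 + 3) = 159*62 = 9858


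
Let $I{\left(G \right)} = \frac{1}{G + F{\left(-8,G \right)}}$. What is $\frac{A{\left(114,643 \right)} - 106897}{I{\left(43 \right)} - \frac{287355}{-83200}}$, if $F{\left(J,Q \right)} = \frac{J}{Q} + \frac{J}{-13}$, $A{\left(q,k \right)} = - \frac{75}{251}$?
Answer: $- \frac{10838989432860160}{352535831977} \approx -30746.0$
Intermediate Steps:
$A{\left(q,k \right)} = - \frac{75}{251}$ ($A{\left(q,k \right)} = \left(-75\right) \frac{1}{251} = - \frac{75}{251}$)
$F{\left(J,Q \right)} = - \frac{J}{13} + \frac{J}{Q}$ ($F{\left(J,Q \right)} = \frac{J}{Q} + J \left(- \frac{1}{13}\right) = \frac{J}{Q} - \frac{J}{13} = - \frac{J}{13} + \frac{J}{Q}$)
$I{\left(G \right)} = \frac{1}{\frac{8}{13} + G - \frac{8}{G}}$ ($I{\left(G \right)} = \frac{1}{G - \left(- \frac{8}{13} + \frac{8}{G}\right)} = \frac{1}{G + \left(\frac{8}{13} - \frac{8}{G}\right)} = \frac{1}{\frac{8}{13} + G - \frac{8}{G}}$)
$\frac{A{\left(114,643 \right)} - 106897}{I{\left(43 \right)} - \frac{287355}{-83200}} = \frac{- \frac{75}{251} - 106897}{13 \cdot 43 \frac{1}{-104 + 43 \left(8 + 13 \cdot 43\right)} - \frac{287355}{-83200}} = - \frac{26831222}{251 \left(13 \cdot 43 \frac{1}{-104 + 43 \left(8 + 559\right)} - - \frac{57471}{16640}\right)} = - \frac{26831222}{251 \left(13 \cdot 43 \frac{1}{-104 + 43 \cdot 567} + \frac{57471}{16640}\right)} = - \frac{26831222}{251 \left(13 \cdot 43 \frac{1}{-104 + 24381} + \frac{57471}{16640}\right)} = - \frac{26831222}{251 \left(13 \cdot 43 \cdot \frac{1}{24277} + \frac{57471}{16640}\right)} = - \frac{26831222}{251 \left(\frac{559}{24277} + \frac{57471}{16640}\right)} = - \frac{26831222}{251 \cdot \frac{1404525227}{403969280}} = \left(- \frac{26831222}{251}\right) \frac{403969280}{1404525227} = - \frac{10838989432860160}{352535831977}$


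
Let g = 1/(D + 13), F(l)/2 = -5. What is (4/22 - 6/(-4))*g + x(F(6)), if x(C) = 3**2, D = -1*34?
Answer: 4121/462 ≈ 8.9199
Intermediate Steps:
F(l) = -10 (F(l) = 2*(-5) = -10)
D = -34
x(C) = 9
g = -1/21 (g = 1/(-34 + 13) = 1/(-21) = -1/21 ≈ -0.047619)
(4/22 - 6/(-4))*g + x(F(6)) = (4/22 - 6/(-4))*(-1/21) + 9 = (4*(1/22) - 6*(-1/4))*(-1/21) + 9 = (2/11 + 3/2)*(-1/21) + 9 = (37/22)*(-1/21) + 9 = -37/462 + 9 = 4121/462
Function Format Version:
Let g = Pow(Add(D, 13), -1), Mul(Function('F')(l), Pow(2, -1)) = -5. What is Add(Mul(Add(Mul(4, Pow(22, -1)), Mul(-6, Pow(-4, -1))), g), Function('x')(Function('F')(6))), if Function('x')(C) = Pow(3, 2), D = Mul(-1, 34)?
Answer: Rational(4121, 462) ≈ 8.9199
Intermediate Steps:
Function('F')(l) = -10 (Function('F')(l) = Mul(2, -5) = -10)
D = -34
Function('x')(C) = 9
g = Rational(-1, 21) (g = Pow(Add(-34, 13), -1) = Pow(-21, -1) = Rational(-1, 21) ≈ -0.047619)
Add(Mul(Add(Mul(4, Pow(22, -1)), Mul(-6, Pow(-4, -1))), g), Function('x')(Function('F')(6))) = Add(Mul(Add(Mul(4, Pow(22, -1)), Mul(-6, Pow(-4, -1))), Rational(-1, 21)), 9) = Add(Mul(Add(Mul(4, Rational(1, 22)), Mul(-6, Rational(-1, 4))), Rational(-1, 21)), 9) = Add(Mul(Add(Rational(2, 11), Rational(3, 2)), Rational(-1, 21)), 9) = Add(Mul(Rational(37, 22), Rational(-1, 21)), 9) = Add(Rational(-37, 462), 9) = Rational(4121, 462)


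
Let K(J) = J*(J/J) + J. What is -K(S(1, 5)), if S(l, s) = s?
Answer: -10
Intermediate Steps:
K(J) = 2*J (K(J) = J*1 + J = J + J = 2*J)
-K(S(1, 5)) = -2*5 = -1*10 = -10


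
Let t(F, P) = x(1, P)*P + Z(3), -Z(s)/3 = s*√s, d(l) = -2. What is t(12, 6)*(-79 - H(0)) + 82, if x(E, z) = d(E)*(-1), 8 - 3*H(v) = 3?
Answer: -886 + 726*√3 ≈ 371.47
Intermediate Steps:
H(v) = 5/3 (H(v) = 8/3 - ⅓*3 = 8/3 - 1 = 5/3)
Z(s) = -3*s^(3/2) (Z(s) = -3*s*√s = -3*s^(3/2))
x(E, z) = 2 (x(E, z) = -2*(-1) = 2)
t(F, P) = -9*√3 + 2*P (t(F, P) = 2*P - 9*√3 = -9*√3 + 2*P)
t(12, 6)*(-79 - H(0)) + 82 = (-9*√3 + 2*6)*(-79 - 1*5/3) + 82 = (-9*√3 + 12)*(-79 - 5/3) + 82 = (12 - 9*√3)*(-242/3) + 82 = (-968 + 726*√3) + 82 = -886 + 726*√3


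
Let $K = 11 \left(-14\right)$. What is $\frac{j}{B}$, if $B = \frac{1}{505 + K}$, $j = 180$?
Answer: $63180$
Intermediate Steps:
$K = -154$
$B = \frac{1}{351}$ ($B = \frac{1}{505 - 154} = \frac{1}{351} \approx 0.002849$)
$\frac{j}{B} = 180 \frac{1}{\frac{1}{351}} = 180 \cdot 351 = 63180$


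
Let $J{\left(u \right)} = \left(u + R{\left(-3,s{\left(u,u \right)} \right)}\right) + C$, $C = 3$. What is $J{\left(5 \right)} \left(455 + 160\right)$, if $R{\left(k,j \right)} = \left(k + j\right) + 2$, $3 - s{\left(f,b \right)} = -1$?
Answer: $6765$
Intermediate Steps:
$s{\left(f,b \right)} = 4$ ($s{\left(f,b \right)} = 3 - -1 = 3 + 1 = 4$)
$R{\left(k,j \right)} = 2 + j + k$ ($R{\left(k,j \right)} = \left(j + k\right) + 2 = 2 + j + k$)
$J{\left(u \right)} = 6 + u$ ($J{\left(u \right)} = \left(u + \left(2 + 4 - 3\right)\right) + 3 = \left(u + 3\right) + 3 = \left(3 + u\right) + 3 = 6 + u$)
$J{\left(5 \right)} \left(455 + 160\right) = \left(6 + 5\right) \left(455 + 160\right) = 11 \cdot 615 = 6765$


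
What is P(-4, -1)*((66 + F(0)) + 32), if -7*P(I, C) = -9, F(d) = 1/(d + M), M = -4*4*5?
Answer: 70551/560 ≈ 125.98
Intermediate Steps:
M = -80 (M = -16*5 = -80)
F(d) = 1/(-80 + d) (F(d) = 1/(d - 80) = 1/(-80 + d))
P(I, C) = 9/7 (P(I, C) = -⅐*(-9) = 9/7)
P(-4, -1)*((66 + F(0)) + 32) = 9*((66 + 1/(-80 + 0)) + 32)/7 = 9*((66 + 1/(-80)) + 32)/7 = 9*((66 - 1/80) + 32)/7 = 9*(5279/80 + 32)/7 = (9/7)*(7839/80) = 70551/560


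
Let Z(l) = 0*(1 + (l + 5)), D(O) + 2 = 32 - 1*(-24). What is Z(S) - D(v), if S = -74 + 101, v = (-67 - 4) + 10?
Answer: -54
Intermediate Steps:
v = -61 (v = -71 + 10 = -61)
S = 27
D(O) = 54 (D(O) = -2 + (32 - 1*(-24)) = -2 + (32 + 24) = -2 + 56 = 54)
Z(l) = 0 (Z(l) = 0*(1 + (5 + l)) = 0*(6 + l) = 0)
Z(S) - D(v) = 0 - 1*54 = 0 - 54 = -54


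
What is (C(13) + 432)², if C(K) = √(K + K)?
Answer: (432 + √26)² ≈ 1.9106e+5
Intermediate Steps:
C(K) = √2*√K (C(K) = √(2*K) = √2*√K)
(C(13) + 432)² = (√2*√13 + 432)² = (√26 + 432)² = (432 + √26)²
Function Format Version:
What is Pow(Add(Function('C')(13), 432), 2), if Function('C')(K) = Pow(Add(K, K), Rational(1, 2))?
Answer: Pow(Add(432, Pow(26, Rational(1, 2))), 2) ≈ 1.9106e+5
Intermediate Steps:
Function('C')(K) = Mul(Pow(2, Rational(1, 2)), Pow(K, Rational(1, 2))) (Function('C')(K) = Pow(Mul(2, K), Rational(1, 2)) = Mul(Pow(2, Rational(1, 2)), Pow(K, Rational(1, 2))))
Pow(Add(Function('C')(13), 432), 2) = Pow(Add(Mul(Pow(2, Rational(1, 2)), Pow(13, Rational(1, 2))), 432), 2) = Pow(Add(Pow(26, Rational(1, 2)), 432), 2) = Pow(Add(432, Pow(26, Rational(1, 2))), 2)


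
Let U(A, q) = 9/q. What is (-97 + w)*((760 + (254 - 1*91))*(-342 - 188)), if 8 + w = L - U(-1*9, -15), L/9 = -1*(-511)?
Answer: -2198713374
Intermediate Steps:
L = 4599 (L = 9*(-1*(-511)) = 9*511 = 4599)
w = 22958/5 (w = -8 + (4599 - 9/(-15)) = -8 + (4599 - 9*(-1)/15) = -8 + (4599 - 1*(-3/5)) = -8 + (4599 + 3/5) = -8 + 22998/5 = 22958/5 ≈ 4591.6)
(-97 + w)*((760 + (254 - 1*91))*(-342 - 188)) = (-97 + 22958/5)*((760 + (254 - 1*91))*(-342 - 188)) = 22473*((760 + (254 - 91))*(-530))/5 = 22473*((760 + 163)*(-530))/5 = 22473*(923*(-530))/5 = (22473/5)*(-489190) = -2198713374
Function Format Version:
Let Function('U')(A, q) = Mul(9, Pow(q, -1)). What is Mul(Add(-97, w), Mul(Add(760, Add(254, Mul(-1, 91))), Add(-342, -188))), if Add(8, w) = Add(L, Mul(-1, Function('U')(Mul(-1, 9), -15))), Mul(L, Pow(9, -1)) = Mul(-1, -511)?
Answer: -2198713374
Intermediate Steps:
L = 4599 (L = Mul(9, Mul(-1, -511)) = Mul(9, 511) = 4599)
w = Rational(22958, 5) (w = Add(-8, Add(4599, Mul(-1, Mul(9, Pow(-15, -1))))) = Add(-8, Add(4599, Mul(-1, Mul(9, Rational(-1, 15))))) = Add(-8, Add(4599, Mul(-1, Rational(-3, 5)))) = Add(-8, Add(4599, Rational(3, 5))) = Add(-8, Rational(22998, 5)) = Rational(22958, 5) ≈ 4591.6)
Mul(Add(-97, w), Mul(Add(760, Add(254, Mul(-1, 91))), Add(-342, -188))) = Mul(Add(-97, Rational(22958, 5)), Mul(Add(760, Add(254, Mul(-1, 91))), Add(-342, -188))) = Mul(Rational(22473, 5), Mul(Add(760, Add(254, -91)), -530)) = Mul(Rational(22473, 5), Mul(Add(760, 163), -530)) = Mul(Rational(22473, 5), Mul(923, -530)) = Mul(Rational(22473, 5), -489190) = -2198713374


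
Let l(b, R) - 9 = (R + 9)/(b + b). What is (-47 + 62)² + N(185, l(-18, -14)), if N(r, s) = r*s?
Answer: 68965/36 ≈ 1915.7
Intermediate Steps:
l(b, R) = 9 + (9 + R)/(2*b) (l(b, R) = 9 + (R + 9)/(b + b) = 9 + (9 + R)/((2*b)) = 9 + (9 + R)*(1/(2*b)) = 9 + (9 + R)/(2*b))
(-47 + 62)² + N(185, l(-18, -14)) = (-47 + 62)² + 185*((½)*(9 - 14 + 18*(-18))/(-18)) = 15² + 185*((½)*(-1/18)*(9 - 14 - 324)) = 225 + 185*((½)*(-1/18)*(-329)) = 225 + 185*(329/36) = 225 + 60865/36 = 68965/36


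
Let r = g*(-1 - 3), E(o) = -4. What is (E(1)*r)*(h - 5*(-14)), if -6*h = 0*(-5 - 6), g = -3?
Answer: -3360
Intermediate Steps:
h = 0 (h = -0*(-5 - 6) = -0*(-11) = -⅙*0 = 0)
r = 12 (r = -3*(-1 - 3) = -3*(-4) = 12)
(E(1)*r)*(h - 5*(-14)) = (-4*12)*(0 - 5*(-14)) = -48*(0 + 70) = -48*70 = -3360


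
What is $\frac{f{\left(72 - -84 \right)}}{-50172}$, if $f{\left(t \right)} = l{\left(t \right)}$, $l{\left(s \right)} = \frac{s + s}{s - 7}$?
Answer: $- \frac{26}{622969} \approx -4.1736 \cdot 10^{-5}$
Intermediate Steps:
$l{\left(s \right)} = \frac{2 s}{-7 + s}$
$f{\left(t \right)} = \frac{2 t}{-7 + t}$
$\frac{f{\left(72 - -84 \right)}}{-50172} = \frac{2 \left(72 - -84\right) \frac{1}{-7 + \left(72 - -84\right)}}{-50172} = \frac{2 \left(72 + 84\right)}{-7 + \left(72 + 84\right)} \left(- \frac{1}{50172}\right) = 2 \cdot 156 \frac{1}{-7 + 156} \left(- \frac{1}{50172}\right) = 2 \cdot 156 \cdot \frac{1}{149} \left(- \frac{1}{50172}\right) = \frac{312}{149} \left(- \frac{1}{50172}\right) = - \frac{26}{622969}$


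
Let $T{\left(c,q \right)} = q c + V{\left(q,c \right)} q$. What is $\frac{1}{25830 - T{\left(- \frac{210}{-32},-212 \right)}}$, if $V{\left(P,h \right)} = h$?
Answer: $\frac{2}{57225} \approx 3.495 \cdot 10^{-5}$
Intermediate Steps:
$T{\left(c,q \right)} = 2 c q$ ($T{\left(c,q \right)} = q c + c q = c q + c q = 2 c q$)
$\frac{1}{25830 - T{\left(- \frac{210}{-32},-212 \right)}} = \frac{1}{25830 - 2 \left(- \frac{210}{-32}\right) \left(-212\right)} = \frac{1}{25830 - 2 \left(\left(-210\right) \left(- \frac{1}{32}\right)\right) \left(-212\right)} = \frac{1}{25830 - 2 \cdot \frac{105}{16} \left(-212\right)} = \frac{1}{25830 - - \frac{5565}{2}} = \frac{1}{25830 + \frac{5565}{2}} = \frac{1}{\frac{57225}{2}} = \frac{2}{57225}$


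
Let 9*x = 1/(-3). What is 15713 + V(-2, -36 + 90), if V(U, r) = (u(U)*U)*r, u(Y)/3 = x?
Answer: 15725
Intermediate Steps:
x = -1/27 (x = (⅑)/(-3) = (⅑)*(-⅓) = -1/27 ≈ -0.037037)
u(Y) = -⅑ (u(Y) = 3*(-1/27) = -⅑)
V(U, r) = -U*r/9 (V(U, r) = (-U/9)*r = -U*r/9)
15713 + V(-2, -36 + 90) = 15713 - ⅑*(-2)*(-36 + 90) = 15713 - ⅑*(-2)*54 = 15713 + 12 = 15725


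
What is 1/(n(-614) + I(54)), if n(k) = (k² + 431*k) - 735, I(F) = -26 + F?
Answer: 1/111655 ≈ 8.9562e-6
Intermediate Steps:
n(k) = -735 + k² + 431*k
1/(n(-614) + I(54)) = 1/((-735 + (-614)² + 431*(-614)) + (-26 + 54)) = 1/((-735 + 376996 - 264634) + 28) = 1/(111627 + 28) = 1/111655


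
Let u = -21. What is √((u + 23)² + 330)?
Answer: √334 ≈ 18.276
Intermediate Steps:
√((u + 23)² + 330) = √((-21 + 23)² + 330) = √(2² + 330) = √(4 + 330) = √334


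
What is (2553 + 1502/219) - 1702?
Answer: 187871/219 ≈ 857.86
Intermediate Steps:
(2553 + 1502/219) - 1702 = 560609/219 - 1702 = 187871/219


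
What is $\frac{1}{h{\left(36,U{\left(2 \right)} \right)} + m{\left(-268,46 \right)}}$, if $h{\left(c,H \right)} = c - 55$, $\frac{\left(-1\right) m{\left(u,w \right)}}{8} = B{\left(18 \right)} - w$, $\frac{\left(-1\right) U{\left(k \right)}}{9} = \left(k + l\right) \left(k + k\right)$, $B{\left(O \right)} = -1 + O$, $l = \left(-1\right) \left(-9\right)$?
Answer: $\frac{1}{213} \approx 0.0046948$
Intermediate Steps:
$l = 9$
$U{\left(k \right)} = - 18 k \left(9 + k\right)$ ($U{\left(k \right)} = - 9 \left(k + 9\right) \left(k + k\right) = - 9 \left(9 + k\right) 2 k = - 9 \cdot 2 k \left(9 + k\right) = - 18 k \left(9 + k\right)$)
$m{\left(u,w \right)} = -136 + 8 w$ ($m{\left(u,w \right)} = - 8 \left(\left(-1 + 18\right) - w\right) = - 8 \left(17 - w\right) = -136 + 8 w$)
$h{\left(c,H \right)} = -55 + c$
$\frac{1}{h{\left(36,U{\left(2 \right)} \right)} + m{\left(-268,46 \right)}} = \frac{1}{\left(-55 + 36\right) + \left(-136 + 8 \cdot 46\right)} = \frac{1}{-19 + \left(-136 + 368\right)} = \frac{1}{-19 + 232} = \frac{1}{213}$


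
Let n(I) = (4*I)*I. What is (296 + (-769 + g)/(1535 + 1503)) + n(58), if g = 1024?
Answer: 41778831/3038 ≈ 13752.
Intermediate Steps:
n(I) = 4*I²
(296 + (-769 + g)/(1535 + 1503)) + n(58) = (296 + (-769 + 1024)/(1535 + 1503)) + 4*58² = (296 + 255/3038) + 4*3364 = (296 + 255*(1/3038)) + 13456 = (296 + 255/3038) + 13456 = 899503/3038 + 13456 = 41778831/3038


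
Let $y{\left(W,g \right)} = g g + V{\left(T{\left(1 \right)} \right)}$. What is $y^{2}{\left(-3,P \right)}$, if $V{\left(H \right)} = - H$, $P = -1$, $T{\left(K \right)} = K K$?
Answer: $0$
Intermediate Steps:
$T{\left(K \right)} = K^{2}$
$y{\left(W,g \right)} = -1 + g^{2}$ ($y{\left(W,g \right)} = g g - 1^{2} = g^{2} - 1 = -1 + g^{2}$)
$y^{2}{\left(-3,P \right)} = \left(-1 + \left(-1\right)^{2}\right)^{2} = \left(-1 + 1\right)^{2} = 0^{2} = 0$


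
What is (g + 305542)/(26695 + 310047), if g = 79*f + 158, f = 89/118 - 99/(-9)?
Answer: 36182173/39735556 ≈ 0.91057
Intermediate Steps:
f = 1387/118 (f = 89*(1/118) - 99*(-⅑) = 89/118 + 11 = 1387/118 ≈ 11.754)
g = 128217/118 (g = 79*(1387/118) + 158 = 109573/118 + 158 = 128217/118 ≈ 1086.6)
(g + 305542)/(26695 + 310047) = (128217/118 + 305542)/(26695 + 310047) = (36182173/118)/336742 = (36182173/118)*(1/336742) = 36182173/39735556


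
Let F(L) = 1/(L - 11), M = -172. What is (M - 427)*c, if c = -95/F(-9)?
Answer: -1138100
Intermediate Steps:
F(L) = 1/(-11 + L)
c = 1900 (c = -95/(1/(-11 - 9)) = -95/(1/(-20)) = -95/(-1/20) = -95*(-20) = 1900)
(M - 427)*c = (-172 - 427)*1900 = -599*1900 = -1138100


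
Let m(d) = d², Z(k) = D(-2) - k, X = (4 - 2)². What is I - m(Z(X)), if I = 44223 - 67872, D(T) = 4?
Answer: -23649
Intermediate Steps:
X = 4 (X = 2² = 4)
Z(k) = 4 - k
I = -23649
I - m(Z(X)) = -23649 - (4 - 1*4)² = -23649 - (4 - 4)² = -23649 - 1*0² = -23649 - 1*0 = -23649 + 0 = -23649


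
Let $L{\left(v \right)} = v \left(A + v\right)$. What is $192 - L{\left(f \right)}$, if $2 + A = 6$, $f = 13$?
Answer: $-29$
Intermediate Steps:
$A = 4$ ($A = -2 + 6 = 4$)
$L{\left(v \right)} = v \left(4 + v\right)$
$192 - L{\left(f \right)} = 192 - 13 \left(4 + 13\right) = 192 - 13 \cdot 17 = 192 - 221 = -29$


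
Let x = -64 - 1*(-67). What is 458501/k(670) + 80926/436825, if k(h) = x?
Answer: 200284942103/1310475 ≈ 1.5283e+5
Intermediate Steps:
x = 3 (x = -64 + 67 = 3)
k(h) = 3
458501/k(670) + 80926/436825 = 458501/3 + 80926/436825 = 200284942103/1310475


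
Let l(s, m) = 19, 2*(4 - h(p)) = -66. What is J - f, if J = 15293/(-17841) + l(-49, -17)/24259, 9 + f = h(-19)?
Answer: -12489188840/432804819 ≈ -28.856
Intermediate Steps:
h(p) = 37 (h(p) = 4 - ½*(-66) = 4 + 33 = 37)
f = 28 (f = -9 + 37 = 28)
J = -370653908/432804819 (J = 15293/(-17841) + 19/24259 = 15293*(-1/17841) + 19*(1/24259) = -15293/17841 + 19/24259 = -370653908/432804819 ≈ -0.85640)
J - f = -370653908/432804819 - 1*28 = -370653908/432804819 - 28 = -12489188840/432804819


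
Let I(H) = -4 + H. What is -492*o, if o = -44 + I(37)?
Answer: 5412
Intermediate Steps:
o = -11 (o = -44 + (-4 + 37) = -44 + 33 = -11)
-492*o = -492*(-11) = 5412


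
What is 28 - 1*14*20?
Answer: -252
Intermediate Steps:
28 - 1*14*20 = 28 - 14*20 = 28 - 280 = -252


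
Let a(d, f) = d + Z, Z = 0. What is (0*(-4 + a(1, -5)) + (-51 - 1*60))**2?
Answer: 12321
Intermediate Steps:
a(d, f) = d (a(d, f) = d + 0 = d)
(0*(-4 + a(1, -5)) + (-51 - 1*60))**2 = (0*(-4 + 1) + (-51 - 1*60))**2 = (0*(-3) + (-51 - 60))**2 = (0 - 111)**2 = (-111)**2 = 12321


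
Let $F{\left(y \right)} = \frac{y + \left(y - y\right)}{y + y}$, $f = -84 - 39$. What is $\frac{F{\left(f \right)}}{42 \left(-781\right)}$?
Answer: $- \frac{1}{65604} \approx -1.5243 \cdot 10^{-5}$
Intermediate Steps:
$f = -123$ ($f = -84 - 39 = -123$)
$F{\left(y \right)} = \frac{1}{2}$ ($F{\left(y \right)} = \frac{y + 0}{2 y} = y \frac{1}{2 y} = \frac{1}{2}$)
$\frac{F{\left(f \right)}}{42 \left(-781\right)} = \frac{1}{2 \cdot 42 \left(-781\right)} = \frac{1}{2 \left(-32802\right)} = \frac{1}{2} \left(- \frac{1}{32802}\right) = - \frac{1}{65604}$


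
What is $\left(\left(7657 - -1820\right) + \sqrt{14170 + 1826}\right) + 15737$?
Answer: $25214 + 2 \sqrt{3999} \approx 25340.0$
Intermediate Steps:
$\left(\left(7657 - -1820\right) + \sqrt{14170 + 1826}\right) + 15737 = \left(\left(7657 + 1820\right) + \sqrt{15996}\right) + 15737 = \left(9477 + 2 \sqrt{3999}\right) + 15737 = 25214 + 2 \sqrt{3999}$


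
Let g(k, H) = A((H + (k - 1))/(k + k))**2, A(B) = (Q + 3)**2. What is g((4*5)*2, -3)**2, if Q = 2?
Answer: 390625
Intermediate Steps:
A(B) = 25 (A(B) = (2 + 3)**2 = 5**2 = 25)
g(k, H) = 625 (g(k, H) = 25**2 = 625)
g((4*5)*2, -3)**2 = 625**2 = 390625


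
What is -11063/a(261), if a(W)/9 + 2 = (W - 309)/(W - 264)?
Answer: -11063/126 ≈ -87.802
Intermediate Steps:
a(W) = -18 + 9*(-309 + W)/(-264 + W) (a(W) = -18 + 9*((W - 309)/(W - 264)) = -18 + 9*((-309 + W)/(-264 + W)) = -18 + 9*(-309 + W)/(-264 + W))
-11063/a(261) = -11063*(-264 + 261)/(9*(219 - 1*261)) = -11063*(-1/(3*(219 - 261))) = -11063/(9*(-1/3)*(-42)) = -11063/126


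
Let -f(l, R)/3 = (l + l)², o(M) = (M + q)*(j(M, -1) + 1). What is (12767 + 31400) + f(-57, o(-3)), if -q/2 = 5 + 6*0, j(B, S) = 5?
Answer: 5179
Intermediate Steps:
q = -10 (q = -2*(5 + 6*0) = -2*(5 + 0) = -2*5 = -10)
o(M) = -60 + 6*M (o(M) = (M - 10)*(5 + 1) = (-10 + M)*6 = -60 + 6*M)
f(l, R) = -12*l² (f(l, R) = -3*(l + l)² = -3*4*l² = -12*l²)
(12767 + 31400) + f(-57, o(-3)) = (12767 + 31400) - 12*(-57)² = 44167 - 12*3249 = 44167 - 38988 = 5179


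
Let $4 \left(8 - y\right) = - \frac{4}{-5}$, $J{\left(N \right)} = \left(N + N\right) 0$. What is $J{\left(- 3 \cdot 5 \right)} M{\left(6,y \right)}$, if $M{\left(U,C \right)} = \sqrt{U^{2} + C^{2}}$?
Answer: $0$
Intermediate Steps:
$J{\left(N \right)} = 0$ ($J{\left(N \right)} = 2 N 0 = 0$)
$y = \frac{39}{5}$ ($y = 8 - \frac{\left(-4\right) \frac{1}{-5}}{4} = 8 - \frac{\left(-4\right) \left(- \frac{1}{5}\right)}{4} = 8 - \frac{1}{5} = \frac{39}{5} \approx 7.8$)
$M{\left(U,C \right)} = \sqrt{C^{2} + U^{2}}$
$J{\left(- 3 \cdot 5 \right)} M{\left(6,y \right)} = 0 \sqrt{\left(\frac{39}{5}\right)^{2} + 6^{2}} = 0 \sqrt{\frac{1521}{25} + 36} = 0 \sqrt{\frac{2421}{25}} = 0 \frac{3 \sqrt{269}}{5} = 0$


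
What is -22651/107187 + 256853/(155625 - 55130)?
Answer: 25254990266/10771757565 ≈ 2.3446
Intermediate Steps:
-22651/107187 + 256853/(155625 - 55130) = -22651*1/107187 + 256853/100495 = -22651/107187 + 256853*(1/100495) = -22651/107187 + 256853/100495 = 25254990266/10771757565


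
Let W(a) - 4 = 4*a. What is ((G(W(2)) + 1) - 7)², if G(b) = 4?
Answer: 4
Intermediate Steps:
W(a) = 4 + 4*a
((G(W(2)) + 1) - 7)² = ((4 + 1) - 7)² = (5 - 7)² = (-2)² = 4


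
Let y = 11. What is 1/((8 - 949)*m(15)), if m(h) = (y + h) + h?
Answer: -1/38581 ≈ -2.5919e-5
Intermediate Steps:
m(h) = 11 + 2*h (m(h) = (11 + h) + h = 11 + 2*h)
1/((8 - 949)*m(15)) = 1/((8 - 949)*(11 + 2*15)) = 1/((-941)*(11 + 30)) = -1/941/41 = -1/941*1/41 = -1/38581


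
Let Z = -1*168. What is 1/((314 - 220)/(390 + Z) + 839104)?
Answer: 111/93140591 ≈ 1.1917e-6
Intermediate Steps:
Z = -168
1/((314 - 220)/(390 + Z) + 839104) = 1/((314 - 220)/(390 - 168) + 839104) = 1/(94/222 + 839104) = 1/(94*(1/222) + 839104) = 1/(47/111 + 839104) = 1/(93140591/111) = 111/93140591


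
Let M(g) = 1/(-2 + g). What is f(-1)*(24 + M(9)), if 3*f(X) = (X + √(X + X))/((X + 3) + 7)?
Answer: -169/189 + 169*I*√2/189 ≈ -0.89418 + 1.2646*I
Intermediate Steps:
f(X) = (X + √2*√X)/(3*(10 + X)) (f(X) = ((X + √(X + X))/((X + 3) + 7))/3 = ((X + √(2*X))/((3 + X) + 7))/3 = ((X + √2*√X)/(10 + X))/3 = (X + √2*√X)/(3*(10 + X)))
f(-1)*(24 + M(9)) = ((-1 + √2*√(-1))/(3*(10 - 1)))*(24 + 1/(-2 + 9)) = ((⅓)*(-1 + √2*I)/9)*(24 + 1/7) = ((⅓)*(⅑)*(-1 + I*√2))*(24 + ⅐) = (-1/27 + I*√2/27)*(169/7) = -169/189 + 169*I*√2/189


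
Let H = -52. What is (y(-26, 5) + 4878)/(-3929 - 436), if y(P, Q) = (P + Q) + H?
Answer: -961/873 ≈ -1.1008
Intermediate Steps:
y(P, Q) = -52 + P + Q (y(P, Q) = (P + Q) - 52 = -52 + P + Q)
(y(-26, 5) + 4878)/(-3929 - 436) = ((-52 - 26 + 5) + 4878)/(-3929 - 436) = (-73 + 4878)/(-4365) = 4805*(-1/4365) = -961/873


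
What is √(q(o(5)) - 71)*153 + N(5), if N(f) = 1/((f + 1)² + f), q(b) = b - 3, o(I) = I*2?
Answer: 1/41 + 1224*I ≈ 0.02439 + 1224.0*I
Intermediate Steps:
o(I) = 2*I
q(b) = -3 + b
N(f) = 1/(f + (1 + f)²) (N(f) = 1/((1 + f)² + f) = 1/(f + (1 + f)²))
√(q(o(5)) - 71)*153 + N(5) = √((-3 + 2*5) - 71)*153 + 1/(5 + (1 + 5)²) = √((-3 + 10) - 71)*153 + 1/(5 + 6²) = √(7 - 71)*153 + 1/(5 + 36) = √(-64)*153 + 1/41 = (8*I)*153 + 1/41 = 1224*I + 1/41 = 1/41 + 1224*I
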